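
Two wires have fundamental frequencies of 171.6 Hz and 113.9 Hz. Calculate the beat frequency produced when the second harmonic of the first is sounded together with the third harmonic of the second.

Second harmonic of the first: 2·171.6 = 343.2 Hz.
Third harmonic of the second: 3·113.9 = 341.7 Hz.
f_beat = |343.2 − 341.7| = 1.5 Hz.

1.5 Hz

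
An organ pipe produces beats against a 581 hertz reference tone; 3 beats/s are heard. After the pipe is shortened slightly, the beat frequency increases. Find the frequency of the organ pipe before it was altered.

|f − 581| = 3, so the organ pipe was at either 578 Hz or 584 Hz.
A shorter pipe has a higher fundamental; the adjustment raises the organ pipe's frequency.
The beat rate rose, so the adjustment moved the organ pipe further from 581 Hz — it was already above the reference.

584 Hz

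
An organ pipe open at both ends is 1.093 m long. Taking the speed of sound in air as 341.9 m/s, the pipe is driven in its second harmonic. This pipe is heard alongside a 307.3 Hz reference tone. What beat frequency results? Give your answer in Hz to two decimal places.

5.51 Hz

Open pipe: f_n = n·v/(2L) = 2·341.9/(2·1.093) = 312.8088 Hz.
f_beat = |312.8088 − 307.3| = 5.51 Hz.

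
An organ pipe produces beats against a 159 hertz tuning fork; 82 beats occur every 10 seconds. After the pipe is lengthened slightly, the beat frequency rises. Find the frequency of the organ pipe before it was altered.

150.8 Hz

Beat frequency = 82/10 = 8.2 Hz.
|f − 159| = 8.2, so the organ pipe was at either 150.8 Hz or 167.2 Hz.
A longer pipe has a lower fundamental; the adjustment lowers the organ pipe's frequency.
The beat rate rose, so the adjustment moved the organ pipe further from 159 Hz — it was already below the reference.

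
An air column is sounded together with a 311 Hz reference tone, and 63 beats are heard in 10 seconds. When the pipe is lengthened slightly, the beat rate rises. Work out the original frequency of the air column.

304.7 Hz

Beat frequency = 63/10 = 6.3 Hz.
|f − 311| = 6.3, so the air column was at either 304.7 Hz or 317.3 Hz.
A longer pipe has a lower fundamental; the adjustment lowers the air column's frequency.
The beat rate rose, so the adjustment moved the air column further from 311 Hz — it was already below the reference.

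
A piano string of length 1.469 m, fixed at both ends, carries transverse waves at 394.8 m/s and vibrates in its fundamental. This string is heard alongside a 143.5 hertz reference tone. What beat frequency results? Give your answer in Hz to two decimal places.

9.12 Hz

For a string fixed at both ends, f_n = n·v/(2L) = 1·394.8/(2·1.469) = 134.3771 Hz.
f_beat = |134.3771 − 143.5| = 9.12 Hz.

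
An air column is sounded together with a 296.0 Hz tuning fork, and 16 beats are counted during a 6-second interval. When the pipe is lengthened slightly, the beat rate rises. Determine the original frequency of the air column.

293.3333 Hz

Beat frequency = 16/6 = 2.6667 Hz.
|f − 296.0| = 2.6667, so the air column was at either 293.3333 Hz or 298.6667 Hz.
A longer pipe has a lower fundamental; the adjustment lowers the air column's frequency.
The beat rate rose, so the adjustment moved the air column further from 296.0 Hz — it was already below the reference.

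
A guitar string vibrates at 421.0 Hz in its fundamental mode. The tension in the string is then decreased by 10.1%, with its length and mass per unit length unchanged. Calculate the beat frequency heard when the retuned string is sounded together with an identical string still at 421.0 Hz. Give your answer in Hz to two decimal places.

21.83 Hz

For a string, f ∝ √T, so the new frequency is 421.0·√0.899 = 399.1737 Hz.
f_beat = |399.1737 − 421.0| = 21.83 Hz.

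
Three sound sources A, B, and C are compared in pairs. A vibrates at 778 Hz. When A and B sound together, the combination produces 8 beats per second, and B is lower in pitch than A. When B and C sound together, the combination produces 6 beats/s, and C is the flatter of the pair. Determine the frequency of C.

B is below A, so f_B = 778 − 8 = 770 Hz.
C is below B, so f_C = 770 − 6 = 764 Hz.

764 Hz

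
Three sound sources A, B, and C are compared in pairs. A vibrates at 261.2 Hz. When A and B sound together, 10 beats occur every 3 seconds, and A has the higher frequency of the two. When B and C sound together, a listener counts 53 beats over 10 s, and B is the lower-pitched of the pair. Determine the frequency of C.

263.1667 Hz

A–B: Beat frequency = 10/3 = 3.3333 Hz.
B is below A, so f_B = 261.2 − 3.3333 = 257.8667 Hz.
B–C: Beat frequency = 53/10 = 5.3 Hz.
C is above B, so f_C = 257.8667 + 5.3 = 263.1667 Hz.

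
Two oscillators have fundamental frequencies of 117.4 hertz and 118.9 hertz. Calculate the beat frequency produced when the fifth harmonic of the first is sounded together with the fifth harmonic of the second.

7.5 Hz

Fifth harmonic of the first: 5·117.4 = 587.0 Hz.
Fifth harmonic of the second: 5·118.9 = 594.5 Hz.
f_beat = |587.0 − 594.5| = 7.5 Hz.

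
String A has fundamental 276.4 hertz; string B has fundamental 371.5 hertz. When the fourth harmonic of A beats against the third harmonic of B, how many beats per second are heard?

Fourth harmonic of the first: 4·276.4 = 1105.6 Hz.
Third harmonic of the second: 3·371.5 = 1114.5 Hz.
f_beat = |1105.6 − 1114.5| = 8.9 Hz.

8.9 Hz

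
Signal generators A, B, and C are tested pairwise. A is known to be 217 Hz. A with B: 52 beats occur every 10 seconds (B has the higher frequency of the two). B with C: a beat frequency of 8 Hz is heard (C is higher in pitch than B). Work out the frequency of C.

230.2 Hz

A–B: Beat frequency = 52/10 = 5.2 Hz.
B is above A, so f_B = 217 + 5.2 = 222.2 Hz.
C is above B, so f_C = 222.2 + 8 = 230.2 Hz.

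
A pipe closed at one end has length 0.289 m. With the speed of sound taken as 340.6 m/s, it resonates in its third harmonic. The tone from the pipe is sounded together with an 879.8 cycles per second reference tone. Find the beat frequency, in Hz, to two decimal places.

Closed pipe (odd harmonics): f_n = n·v/(4L) = 3·340.6/(4·0.289) = 883.9100 Hz.
f_beat = |883.9100 − 879.8| = 4.11 Hz.

4.11 Hz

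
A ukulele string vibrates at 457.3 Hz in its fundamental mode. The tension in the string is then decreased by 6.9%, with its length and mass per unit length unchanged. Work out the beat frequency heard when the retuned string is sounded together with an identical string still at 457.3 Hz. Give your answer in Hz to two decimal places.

For a string, f ∝ √T, so the new frequency is 457.3·√0.931 = 441.2412 Hz.
f_beat = |441.2412 − 457.3| = 16.06 Hz.

16.06 Hz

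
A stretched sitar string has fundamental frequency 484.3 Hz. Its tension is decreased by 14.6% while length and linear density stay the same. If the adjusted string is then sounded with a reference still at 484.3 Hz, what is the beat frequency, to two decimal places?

For a string, f ∝ √T, so the new frequency is 484.3·√0.854 = 447.5519 Hz.
f_beat = |447.5519 − 484.3| = 36.75 Hz.

36.75 Hz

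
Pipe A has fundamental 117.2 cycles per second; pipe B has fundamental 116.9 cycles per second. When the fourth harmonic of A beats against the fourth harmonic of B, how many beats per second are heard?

1.2 Hz

Fourth harmonic of the first: 4·117.2 = 468.8 Hz.
Fourth harmonic of the second: 4·116.9 = 467.6 Hz.
f_beat = |468.8 − 467.6| = 1.2 Hz.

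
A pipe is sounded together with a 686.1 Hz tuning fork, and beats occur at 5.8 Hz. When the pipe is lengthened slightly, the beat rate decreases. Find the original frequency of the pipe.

|f − 686.1| = 5.8, so the pipe was at either 680.3 Hz or 691.9 Hz.
A longer pipe has a lower fundamental; the adjustment lowers the pipe's frequency.
The beat rate fell, so the adjustment moved the pipe toward 686.1 Hz — it must have started above the reference.

691.9 Hz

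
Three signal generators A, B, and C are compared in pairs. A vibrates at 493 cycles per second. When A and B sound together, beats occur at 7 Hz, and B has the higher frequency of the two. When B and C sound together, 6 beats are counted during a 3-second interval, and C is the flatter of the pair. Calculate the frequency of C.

B is above A, so f_B = 493 + 7 = 500 Hz.
B–C: Beat frequency = 6/3 = 2 Hz.
C is below B, so f_C = 500 − 2 = 498 Hz.

498 Hz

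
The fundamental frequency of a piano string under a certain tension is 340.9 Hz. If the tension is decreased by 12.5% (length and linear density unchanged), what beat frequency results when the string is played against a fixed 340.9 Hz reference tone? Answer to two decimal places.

22.02 Hz

For a string, f ∝ √T, so the new frequency is 340.9·√0.875 = 318.8828 Hz.
f_beat = |318.8828 − 340.9| = 22.02 Hz.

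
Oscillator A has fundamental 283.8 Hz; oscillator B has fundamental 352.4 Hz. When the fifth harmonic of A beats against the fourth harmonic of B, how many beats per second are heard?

9.4 Hz

Fifth harmonic of the first: 5·283.8 = 1419.0 Hz.
Fourth harmonic of the second: 4·352.4 = 1409.6 Hz.
f_beat = |1419.0 − 1409.6| = 9.4 Hz.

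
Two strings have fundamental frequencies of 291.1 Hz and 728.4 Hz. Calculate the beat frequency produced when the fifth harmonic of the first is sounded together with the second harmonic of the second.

Fifth harmonic of the first: 5·291.1 = 1455.5 Hz.
Second harmonic of the second: 2·728.4 = 1456.8 Hz.
f_beat = |1455.5 − 1456.8| = 1.3 Hz.

1.3 Hz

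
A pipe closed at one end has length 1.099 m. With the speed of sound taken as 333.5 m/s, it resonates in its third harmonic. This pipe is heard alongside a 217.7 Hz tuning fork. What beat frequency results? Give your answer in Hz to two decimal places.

9.89 Hz

Closed pipe (odd harmonics): f_n = n·v/(4L) = 3·333.5/(4·1.099) = 227.5933 Hz.
f_beat = |227.5933 − 217.7| = 9.89 Hz.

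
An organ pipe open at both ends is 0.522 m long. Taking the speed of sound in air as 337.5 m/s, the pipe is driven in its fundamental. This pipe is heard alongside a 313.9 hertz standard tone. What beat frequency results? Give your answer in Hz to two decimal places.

9.38 Hz

Open pipe: f_n = n·v/(2L) = 1·337.5/(2·0.522) = 323.2759 Hz.
f_beat = |323.2759 − 313.9| = 9.38 Hz.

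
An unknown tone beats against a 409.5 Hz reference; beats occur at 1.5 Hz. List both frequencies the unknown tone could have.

|f − 409.5| = 1.5, so f = 409.5 ± 1.5.

408 Hz or 411 Hz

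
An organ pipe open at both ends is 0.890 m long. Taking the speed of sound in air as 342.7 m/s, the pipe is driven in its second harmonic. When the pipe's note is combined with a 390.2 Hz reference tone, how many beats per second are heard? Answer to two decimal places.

5.14 Hz

Open pipe: f_n = n·v/(2L) = 2·342.7/(2·0.890) = 385.0562 Hz.
f_beat = |385.0562 − 390.2| = 5.14 Hz.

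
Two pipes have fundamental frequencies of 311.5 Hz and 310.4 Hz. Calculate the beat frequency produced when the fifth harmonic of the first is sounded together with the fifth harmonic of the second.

Fifth harmonic of the first: 5·311.5 = 1557.5 Hz.
Fifth harmonic of the second: 5·310.4 = 1552.0 Hz.
f_beat = |1557.5 − 1552.0| = 5.5 Hz.

5.5 Hz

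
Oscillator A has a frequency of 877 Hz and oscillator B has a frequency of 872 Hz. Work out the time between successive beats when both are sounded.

f_beat = |877 − 872| = 5 Hz.
Beat period T = 1 / f_beat = 1 / 5 s.

0.200 s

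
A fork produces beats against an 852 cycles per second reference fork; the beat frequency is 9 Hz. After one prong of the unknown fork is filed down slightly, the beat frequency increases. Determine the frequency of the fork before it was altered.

861 Hz

|f − 852| = 9, so the fork was at either 843 Hz or 861 Hz.
Filing a prong removes mass and raises the fork's frequency; the adjustment raises the fork's frequency.
The beat rate rose, so the adjustment moved the fork further from 852 Hz — it was already above the reference.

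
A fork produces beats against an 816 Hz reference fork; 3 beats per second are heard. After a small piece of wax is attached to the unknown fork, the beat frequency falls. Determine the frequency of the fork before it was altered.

|f − 816| = 3, so the fork was at either 813 Hz or 819 Hz.
Loading a fork with wax lowers its frequency; the adjustment lowers the fork's frequency.
The beat rate fell, so the adjustment moved the fork toward 816 Hz — it must have started above the reference.

819 Hz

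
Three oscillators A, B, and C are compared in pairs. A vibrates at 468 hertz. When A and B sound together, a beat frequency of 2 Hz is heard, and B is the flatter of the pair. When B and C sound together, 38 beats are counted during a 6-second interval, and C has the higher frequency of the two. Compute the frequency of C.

472.3333 Hz

B is below A, so f_B = 468 − 2 = 466 Hz.
B–C: Beat frequency = 38/6 = 6.3333 Hz.
C is above B, so f_C = 466 + 6.3333 = 472.3333 Hz.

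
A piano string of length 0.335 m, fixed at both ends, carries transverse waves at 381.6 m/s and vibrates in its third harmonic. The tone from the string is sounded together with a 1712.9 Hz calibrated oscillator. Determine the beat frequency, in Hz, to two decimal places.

4.24 Hz

For a string fixed at both ends, f_n = n·v/(2L) = 3·381.6/(2·0.335) = 1708.6567 Hz.
f_beat = |1708.6567 − 1712.9| = 4.24 Hz.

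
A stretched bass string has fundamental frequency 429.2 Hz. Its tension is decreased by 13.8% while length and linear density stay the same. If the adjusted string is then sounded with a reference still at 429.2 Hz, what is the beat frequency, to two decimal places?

For a string, f ∝ √T, so the new frequency is 429.2·√0.862 = 398.4863 Hz.
f_beat = |398.4863 − 429.2| = 30.71 Hz.

30.71 Hz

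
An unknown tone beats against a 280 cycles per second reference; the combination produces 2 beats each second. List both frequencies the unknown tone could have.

278 Hz or 282 Hz

|f − 280| = 2, so f = 280 ± 2.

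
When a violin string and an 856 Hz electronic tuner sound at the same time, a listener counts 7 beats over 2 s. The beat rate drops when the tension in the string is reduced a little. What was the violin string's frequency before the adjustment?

859.5 Hz

Beat frequency = 7/2 = 3.5 Hz.
|f − 856| = 3.5, so the violin string was at either 852.5 Hz or 859.5 Hz.
Lower tension means lower frequency; the adjustment lowers the violin string's frequency.
The beat rate fell, so the adjustment moved the violin string toward 856 Hz — it must have started above the reference.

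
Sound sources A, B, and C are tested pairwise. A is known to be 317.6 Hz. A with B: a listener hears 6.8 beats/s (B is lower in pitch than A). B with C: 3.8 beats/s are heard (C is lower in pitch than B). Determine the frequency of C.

307 Hz

B is below A, so f_B = 317.6 − 6.8 = 310.8 Hz.
C is below B, so f_C = 310.8 − 3.8 = 307 Hz.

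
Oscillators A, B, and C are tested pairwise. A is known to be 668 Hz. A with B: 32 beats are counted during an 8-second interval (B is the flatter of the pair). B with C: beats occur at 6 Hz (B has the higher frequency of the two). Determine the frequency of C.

658 Hz

A–B: Beat frequency = 32/8 = 4 Hz.
B is below A, so f_B = 668 − 4 = 664 Hz.
C is below B, so f_C = 664 − 6 = 658 Hz.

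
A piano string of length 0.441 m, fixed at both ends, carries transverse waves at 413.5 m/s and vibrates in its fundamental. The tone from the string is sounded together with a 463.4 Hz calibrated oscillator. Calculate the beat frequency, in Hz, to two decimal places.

For a string fixed at both ends, f_n = n·v/(2L) = 1·413.5/(2·0.441) = 468.8209 Hz.
f_beat = |468.8209 − 463.4| = 5.42 Hz.

5.42 Hz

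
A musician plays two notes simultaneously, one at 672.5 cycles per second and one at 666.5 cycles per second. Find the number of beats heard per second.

Beats arise from superposition of two nearby frequencies; the beat rate is |f₁ − f₂|.
|672.5 − 666.5| = 6 Hz.

6 Hz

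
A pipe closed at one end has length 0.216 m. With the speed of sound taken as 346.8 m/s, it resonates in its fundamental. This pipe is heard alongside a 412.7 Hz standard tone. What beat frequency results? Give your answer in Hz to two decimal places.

Closed pipe (odd harmonics): f_n = n·v/(4L) = 1·346.8/(4·0.216) = 401.3889 Hz.
f_beat = |401.3889 − 412.7| = 11.31 Hz.

11.31 Hz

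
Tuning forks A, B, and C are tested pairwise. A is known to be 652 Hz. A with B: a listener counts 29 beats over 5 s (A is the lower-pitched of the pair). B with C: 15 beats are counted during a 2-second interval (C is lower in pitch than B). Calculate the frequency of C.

650.3 Hz

A–B: Beat frequency = 29/5 = 5.8 Hz.
B is above A, so f_B = 652 + 5.8 = 657.8 Hz.
B–C: Beat frequency = 15/2 = 7.5 Hz.
C is below B, so f_C = 657.8 − 7.5 = 650.3 Hz.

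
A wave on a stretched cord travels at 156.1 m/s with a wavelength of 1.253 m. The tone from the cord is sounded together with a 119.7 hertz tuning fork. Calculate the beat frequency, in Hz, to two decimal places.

4.88 Hz

Source frequency f = v/λ = 156.1/1.253 = 124.5810 Hz.
f_beat = |124.5810 − 119.7| = 4.88 Hz.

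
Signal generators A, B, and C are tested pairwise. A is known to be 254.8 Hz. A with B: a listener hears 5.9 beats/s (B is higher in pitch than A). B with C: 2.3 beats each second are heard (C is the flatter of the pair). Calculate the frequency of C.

258.4 Hz

B is above A, so f_B = 254.8 + 5.9 = 260.7 Hz.
C is below B, so f_C = 260.7 − 2.3 = 258.4 Hz.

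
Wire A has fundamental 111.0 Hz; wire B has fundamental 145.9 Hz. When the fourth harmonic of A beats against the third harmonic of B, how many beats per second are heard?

6.3 Hz

Fourth harmonic of the first: 4·111.0 = 444.0 Hz.
Third harmonic of the second: 3·145.9 = 437.7 Hz.
f_beat = |444.0 − 437.7| = 6.3 Hz.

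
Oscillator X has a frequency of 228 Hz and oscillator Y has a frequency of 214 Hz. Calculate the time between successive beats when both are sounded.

0.071 s

f_beat = |228 − 214| = 14 Hz.
Beat period T = 1 / f_beat = 1 / 14 s.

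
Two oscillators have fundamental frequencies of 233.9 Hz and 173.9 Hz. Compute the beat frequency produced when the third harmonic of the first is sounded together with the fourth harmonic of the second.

Third harmonic of the first: 3·233.9 = 701.7 Hz.
Fourth harmonic of the second: 4·173.9 = 695.6 Hz.
f_beat = |701.7 − 695.6| = 6.1 Hz.

6.1 Hz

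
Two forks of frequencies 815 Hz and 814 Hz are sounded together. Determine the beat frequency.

f_beat = |f₁ − f₂|.
|815 − 814| = 1 Hz.

1 Hz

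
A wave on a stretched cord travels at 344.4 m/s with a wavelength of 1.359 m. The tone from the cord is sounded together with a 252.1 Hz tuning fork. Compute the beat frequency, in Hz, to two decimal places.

Source frequency f = v/λ = 344.4/1.359 = 253.4216 Hz.
f_beat = |253.4216 − 252.1| = 1.32 Hz.

1.32 Hz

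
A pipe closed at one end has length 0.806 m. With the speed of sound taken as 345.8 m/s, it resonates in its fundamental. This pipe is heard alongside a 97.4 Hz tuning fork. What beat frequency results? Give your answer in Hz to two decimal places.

Closed pipe (odd harmonics): f_n = n·v/(4L) = 1·345.8/(4·0.806) = 107.2581 Hz.
f_beat = |107.2581 − 97.4| = 9.86 Hz.

9.86 Hz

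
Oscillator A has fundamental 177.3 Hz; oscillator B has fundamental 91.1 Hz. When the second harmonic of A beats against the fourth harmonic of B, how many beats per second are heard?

9.8 Hz

Second harmonic of the first: 2·177.3 = 354.6 Hz.
Fourth harmonic of the second: 4·91.1 = 364.4 Hz.
f_beat = |354.6 − 364.4| = 9.8 Hz.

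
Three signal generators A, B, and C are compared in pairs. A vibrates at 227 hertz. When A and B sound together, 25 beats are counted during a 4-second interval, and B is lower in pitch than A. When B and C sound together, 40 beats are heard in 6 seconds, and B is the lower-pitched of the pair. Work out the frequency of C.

227.4167 Hz

A–B: Beat frequency = 25/4 = 6.25 Hz.
B is below A, so f_B = 227 − 6.25 = 220.75 Hz.
B–C: Beat frequency = 40/6 = 6.6667 Hz.
C is above B, so f_C = 220.75 + 6.6667 = 227.4167 Hz.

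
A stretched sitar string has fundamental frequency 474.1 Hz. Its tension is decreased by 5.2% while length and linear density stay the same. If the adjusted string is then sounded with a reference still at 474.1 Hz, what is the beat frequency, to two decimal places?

12.49 Hz

For a string, f ∝ √T, so the new frequency is 474.1·√0.948 = 461.6088 Hz.
f_beat = |461.6088 − 474.1| = 12.49 Hz.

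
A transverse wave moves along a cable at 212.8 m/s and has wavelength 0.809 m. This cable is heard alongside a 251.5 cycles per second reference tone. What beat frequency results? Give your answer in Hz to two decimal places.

Source frequency f = v/λ = 212.8/0.809 = 263.0408 Hz.
f_beat = |263.0408 − 251.5| = 11.54 Hz.

11.54 Hz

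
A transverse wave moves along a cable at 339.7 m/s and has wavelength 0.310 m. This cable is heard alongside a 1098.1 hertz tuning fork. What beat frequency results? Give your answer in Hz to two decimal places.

Source frequency f = v/λ = 339.7/0.310 = 1095.8065 Hz.
f_beat = |1095.8065 − 1098.1| = 2.29 Hz.

2.29 Hz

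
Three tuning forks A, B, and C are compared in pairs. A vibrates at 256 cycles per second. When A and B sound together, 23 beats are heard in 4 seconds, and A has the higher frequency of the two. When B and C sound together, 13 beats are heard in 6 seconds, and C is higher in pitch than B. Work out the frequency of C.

A–B: Beat frequency = 23/4 = 5.75 Hz.
B is below A, so f_B = 256 − 5.75 = 250.25 Hz.
B–C: Beat frequency = 13/6 = 2.1667 Hz.
C is above B, so f_C = 250.25 + 2.1667 = 252.4167 Hz.

252.4167 Hz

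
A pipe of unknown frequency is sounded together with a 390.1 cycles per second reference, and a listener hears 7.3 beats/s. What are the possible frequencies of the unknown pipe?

|f − 390.1| = 7.3, so f = 390.1 ± 7.3.

382.8 Hz or 397.4 Hz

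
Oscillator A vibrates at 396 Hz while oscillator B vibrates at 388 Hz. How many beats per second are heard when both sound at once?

f_beat = |f₁ − f₂|.
|396 − 388| = 8 Hz.

8 Hz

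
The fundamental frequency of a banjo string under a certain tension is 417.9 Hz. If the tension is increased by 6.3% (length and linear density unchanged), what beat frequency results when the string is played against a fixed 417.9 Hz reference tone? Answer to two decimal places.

12.96 Hz

For a string, f ∝ √T, so the new frequency is 417.9·√1.063 = 430.8628 Hz.
f_beat = |430.8628 − 417.9| = 12.96 Hz.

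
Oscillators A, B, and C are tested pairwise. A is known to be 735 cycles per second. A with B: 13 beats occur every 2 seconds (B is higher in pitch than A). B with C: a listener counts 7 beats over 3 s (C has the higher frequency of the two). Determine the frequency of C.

743.8333 Hz

A–B: Beat frequency = 13/2 = 6.5 Hz.
B is above A, so f_B = 735 + 6.5 = 741.5 Hz.
B–C: Beat frequency = 7/3 = 2.3333 Hz.
C is above B, so f_C = 741.5 + 2.3333 = 743.8333 Hz.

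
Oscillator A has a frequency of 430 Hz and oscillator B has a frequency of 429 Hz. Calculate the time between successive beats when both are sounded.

1.000 s

f_beat = |430 − 429| = 1 Hz.
Beat period T = 1 / f_beat = 1 / 1 s.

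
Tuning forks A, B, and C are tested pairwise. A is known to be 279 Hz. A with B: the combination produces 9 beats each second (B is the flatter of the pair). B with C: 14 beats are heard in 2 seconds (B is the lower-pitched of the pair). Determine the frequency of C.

277 Hz

B is below A, so f_B = 279 − 9 = 270 Hz.
B–C: Beat frequency = 14/2 = 7 Hz.
C is above B, so f_C = 270 + 7 = 277 Hz.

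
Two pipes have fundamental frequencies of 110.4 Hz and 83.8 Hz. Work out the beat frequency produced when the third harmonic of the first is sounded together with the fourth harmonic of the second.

4.0 Hz

Third harmonic of the first: 3·110.4 = 331.2 Hz.
Fourth harmonic of the second: 4·83.8 = 335.2 Hz.
f_beat = |331.2 − 335.2| = 4.0 Hz.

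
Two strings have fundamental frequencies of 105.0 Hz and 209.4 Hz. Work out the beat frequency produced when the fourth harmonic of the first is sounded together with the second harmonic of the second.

1.2 Hz

Fourth harmonic of the first: 4·105.0 = 420.0 Hz.
Second harmonic of the second: 2·209.4 = 418.8 Hz.
f_beat = |420.0 − 418.8| = 1.2 Hz.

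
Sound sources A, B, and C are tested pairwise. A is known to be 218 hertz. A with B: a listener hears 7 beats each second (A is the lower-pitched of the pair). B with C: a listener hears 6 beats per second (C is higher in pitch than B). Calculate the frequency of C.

231 Hz

B is above A, so f_B = 218 + 7 = 225 Hz.
C is above B, so f_C = 225 + 6 = 231 Hz.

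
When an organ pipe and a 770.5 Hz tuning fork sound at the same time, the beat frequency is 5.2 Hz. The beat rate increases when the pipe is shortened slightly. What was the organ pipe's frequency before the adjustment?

775.7 Hz

|f − 770.5| = 5.2, so the organ pipe was at either 765.3 Hz or 775.7 Hz.
A shorter pipe has a higher fundamental; the adjustment raises the organ pipe's frequency.
The beat rate rose, so the adjustment moved the organ pipe further from 770.5 Hz — it was already above the reference.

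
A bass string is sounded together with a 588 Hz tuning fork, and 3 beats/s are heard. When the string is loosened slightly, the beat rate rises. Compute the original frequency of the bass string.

|f − 588| = 3, so the bass string was at either 585 Hz or 591 Hz.
Reducing tension lowers a string's frequency; the adjustment lowers the bass string's frequency.
The beat rate rose, so the adjustment moved the bass string further from 588 Hz — it was already below the reference.

585 Hz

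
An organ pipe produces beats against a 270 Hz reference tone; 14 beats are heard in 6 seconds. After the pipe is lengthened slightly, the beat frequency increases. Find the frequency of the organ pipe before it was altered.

267.6667 Hz

Beat frequency = 14/6 = 2.3333 Hz.
|f − 270| = 2.3333, so the organ pipe was at either 267.6667 Hz or 272.3333 Hz.
A longer pipe has a lower fundamental; the adjustment lowers the organ pipe's frequency.
The beat rate rose, so the adjustment moved the organ pipe further from 270 Hz — it was already below the reference.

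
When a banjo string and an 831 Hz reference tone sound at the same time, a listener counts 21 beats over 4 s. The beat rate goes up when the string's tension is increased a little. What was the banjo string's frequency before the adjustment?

Beat frequency = 21/4 = 5.25 Hz.
|f − 831| = 5.25, so the banjo string was at either 825.75 Hz or 836.25 Hz.
Higher tension means higher frequency; the adjustment raises the banjo string's frequency.
The beat rate rose, so the adjustment moved the banjo string further from 831 Hz — it was already above the reference.

836.25 Hz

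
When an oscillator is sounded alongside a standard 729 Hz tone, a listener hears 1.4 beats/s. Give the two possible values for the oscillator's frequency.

727.6 Hz or 730.4 Hz

|f − 729| = 1.4, so f = 729 ± 1.4.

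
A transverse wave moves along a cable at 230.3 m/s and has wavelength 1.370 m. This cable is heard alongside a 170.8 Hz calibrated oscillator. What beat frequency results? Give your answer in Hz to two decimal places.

Source frequency f = v/λ = 230.3/1.370 = 168.1022 Hz.
f_beat = |168.1022 − 170.8| = 2.70 Hz.

2.70 Hz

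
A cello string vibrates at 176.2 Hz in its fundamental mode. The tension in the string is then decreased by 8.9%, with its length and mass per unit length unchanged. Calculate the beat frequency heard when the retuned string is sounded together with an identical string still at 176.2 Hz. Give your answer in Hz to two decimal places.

8.02 Hz

For a string, f ∝ √T, so the new frequency is 176.2·√0.911 = 168.1764 Hz.
f_beat = |168.1764 − 176.2| = 8.02 Hz.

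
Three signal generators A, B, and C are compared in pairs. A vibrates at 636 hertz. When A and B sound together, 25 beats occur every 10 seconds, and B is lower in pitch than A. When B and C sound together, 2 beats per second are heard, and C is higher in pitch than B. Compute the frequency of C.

635.5 Hz

A–B: Beat frequency = 25/10 = 2.5 Hz.
B is below A, so f_B = 636 − 2.5 = 633.5 Hz.
C is above B, so f_C = 633.5 + 2 = 635.5 Hz.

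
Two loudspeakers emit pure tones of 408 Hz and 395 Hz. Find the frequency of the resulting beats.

13 Hz

f_beat = |f₁ − f₂|.
|408 − 395| = 13 Hz.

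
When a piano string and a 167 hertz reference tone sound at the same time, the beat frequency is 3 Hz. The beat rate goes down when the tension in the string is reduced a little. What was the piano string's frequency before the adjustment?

170 Hz

|f − 167| = 3, so the piano string was at either 164 Hz or 170 Hz.
Lower tension means lower frequency; the adjustment lowers the piano string's frequency.
The beat rate fell, so the adjustment moved the piano string toward 167 Hz — it must have started above the reference.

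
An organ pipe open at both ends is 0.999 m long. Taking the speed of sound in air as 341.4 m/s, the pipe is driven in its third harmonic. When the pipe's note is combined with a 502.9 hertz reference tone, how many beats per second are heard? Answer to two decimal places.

9.71 Hz

Open pipe: f_n = n·v/(2L) = 3·341.4/(2·0.999) = 512.6126 Hz.
f_beat = |512.6126 − 502.9| = 9.71 Hz.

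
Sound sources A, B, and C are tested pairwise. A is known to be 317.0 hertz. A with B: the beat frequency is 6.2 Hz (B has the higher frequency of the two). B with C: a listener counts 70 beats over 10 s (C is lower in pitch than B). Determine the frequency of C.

316.2 Hz

B is above A, so f_B = 317.0 + 6.2 = 323.2 Hz.
B–C: Beat frequency = 70/10 = 7 Hz.
C is below B, so f_C = 323.2 − 7 = 316.2 Hz.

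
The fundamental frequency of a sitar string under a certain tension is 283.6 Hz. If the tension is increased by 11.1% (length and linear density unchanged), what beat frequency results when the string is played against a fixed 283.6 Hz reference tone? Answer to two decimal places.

15.33 Hz

For a string, f ∝ √T, so the new frequency is 283.6·√1.111 = 298.9257 Hz.
f_beat = |298.9257 − 283.6| = 15.33 Hz.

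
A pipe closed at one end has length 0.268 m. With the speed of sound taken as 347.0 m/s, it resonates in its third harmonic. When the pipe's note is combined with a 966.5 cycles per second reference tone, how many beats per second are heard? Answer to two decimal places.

Closed pipe (odd harmonics): f_n = n·v/(4L) = 3·347.0/(4·0.268) = 971.0821 Hz.
f_beat = |971.0821 − 966.5| = 4.58 Hz.

4.58 Hz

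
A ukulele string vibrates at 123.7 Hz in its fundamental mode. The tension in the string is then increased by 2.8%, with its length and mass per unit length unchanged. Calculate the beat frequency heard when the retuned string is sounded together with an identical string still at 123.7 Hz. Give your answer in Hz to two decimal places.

1.72 Hz

For a string, f ∝ √T, so the new frequency is 123.7·√1.028 = 125.4198 Hz.
f_beat = |125.4198 − 123.7| = 1.72 Hz.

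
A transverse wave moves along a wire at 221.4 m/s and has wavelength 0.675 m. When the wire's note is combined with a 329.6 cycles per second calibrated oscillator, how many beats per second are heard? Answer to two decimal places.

1.60 Hz

Source frequency f = v/λ = 221.4/0.675 = 328.0000 Hz.
f_beat = |328.0000 − 329.6| = 1.60 Hz.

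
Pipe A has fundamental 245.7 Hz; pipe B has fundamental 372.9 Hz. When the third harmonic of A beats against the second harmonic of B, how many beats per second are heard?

8.7 Hz

Third harmonic of the first: 3·245.7 = 737.1 Hz.
Second harmonic of the second: 2·372.9 = 745.8 Hz.
f_beat = |737.1 − 745.8| = 8.7 Hz.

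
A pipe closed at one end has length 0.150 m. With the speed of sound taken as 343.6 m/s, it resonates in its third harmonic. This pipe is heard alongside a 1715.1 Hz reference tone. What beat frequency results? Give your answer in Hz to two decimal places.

Closed pipe (odd harmonics): f_n = n·v/(4L) = 3·343.6/(4·0.150) = 1718.0000 Hz.
f_beat = |1718.0000 − 1715.1| = 2.90 Hz.

2.90 Hz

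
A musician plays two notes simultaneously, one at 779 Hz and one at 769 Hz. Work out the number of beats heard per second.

10 Hz

Beats arise from superposition of two nearby frequencies; the beat rate is |f₁ − f₂|.
|779 − 769| = 10 Hz.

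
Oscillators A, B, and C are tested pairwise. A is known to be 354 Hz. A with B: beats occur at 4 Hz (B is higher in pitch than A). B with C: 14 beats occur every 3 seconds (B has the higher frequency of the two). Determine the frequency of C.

353.3333 Hz

B is above A, so f_B = 354 + 4 = 358 Hz.
B–C: Beat frequency = 14/3 = 4.6667 Hz.
C is below B, so f_C = 358 − 4.6667 = 353.3333 Hz.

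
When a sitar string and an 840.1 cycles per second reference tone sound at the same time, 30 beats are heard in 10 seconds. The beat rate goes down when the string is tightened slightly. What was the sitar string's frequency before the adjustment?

Beat frequency = 30/10 = 3 Hz.
|f − 840.1| = 3, so the sitar string was at either 837.1 Hz or 843.1 Hz.
Increasing tension raises a string's frequency; the adjustment raises the sitar string's frequency.
The beat rate fell, so the adjustment moved the sitar string toward 840.1 Hz — it must have started below the reference.

837.1 Hz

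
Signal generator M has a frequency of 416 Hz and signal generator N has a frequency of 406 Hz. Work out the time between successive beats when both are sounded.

f_beat = |416 − 406| = 10 Hz.
Beat period T = 1 / f_beat = 1 / 10 s.

0.100 s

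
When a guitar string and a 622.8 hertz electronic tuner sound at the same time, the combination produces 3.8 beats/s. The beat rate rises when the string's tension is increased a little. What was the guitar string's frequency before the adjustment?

|f − 622.8| = 3.8, so the guitar string was at either 619 Hz or 626.6 Hz.
Higher tension means higher frequency; the adjustment raises the guitar string's frequency.
The beat rate rose, so the adjustment moved the guitar string further from 622.8 Hz — it was already above the reference.

626.6 Hz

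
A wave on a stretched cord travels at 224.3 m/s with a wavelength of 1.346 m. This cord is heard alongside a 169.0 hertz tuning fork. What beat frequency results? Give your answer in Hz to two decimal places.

Source frequency f = v/λ = 224.3/1.346 = 166.6419 Hz.
f_beat = |166.6419 − 169.0| = 2.36 Hz.

2.36 Hz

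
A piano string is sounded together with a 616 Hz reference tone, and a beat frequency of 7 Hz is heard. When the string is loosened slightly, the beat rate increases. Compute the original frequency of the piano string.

|f − 616| = 7, so the piano string was at either 609 Hz or 623 Hz.
Reducing tension lowers a string's frequency; the adjustment lowers the piano string's frequency.
The beat rate rose, so the adjustment moved the piano string further from 616 Hz — it was already below the reference.

609 Hz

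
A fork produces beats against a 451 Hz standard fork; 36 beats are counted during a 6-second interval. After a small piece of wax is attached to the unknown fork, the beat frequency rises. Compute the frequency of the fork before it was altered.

Beat frequency = 36/6 = 6 Hz.
|f − 451| = 6, so the fork was at either 445 Hz or 457 Hz.
Loading a fork with wax lowers its frequency; the adjustment lowers the fork's frequency.
The beat rate rose, so the adjustment moved the fork further from 451 Hz — it was already below the reference.

445 Hz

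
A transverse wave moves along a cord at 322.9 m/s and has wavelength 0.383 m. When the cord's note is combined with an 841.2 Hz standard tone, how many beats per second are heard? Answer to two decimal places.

Source frequency f = v/λ = 322.9/0.383 = 843.0809 Hz.
f_beat = |843.0809 − 841.2| = 1.88 Hz.

1.88 Hz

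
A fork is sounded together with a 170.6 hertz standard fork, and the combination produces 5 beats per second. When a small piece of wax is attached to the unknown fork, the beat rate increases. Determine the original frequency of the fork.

165.6 Hz

|f − 170.6| = 5, so the fork was at either 165.6 Hz or 175.6 Hz.
Loading a fork with wax lowers its frequency; the adjustment lowers the fork's frequency.
The beat rate rose, so the adjustment moved the fork further from 170.6 Hz — it was already below the reference.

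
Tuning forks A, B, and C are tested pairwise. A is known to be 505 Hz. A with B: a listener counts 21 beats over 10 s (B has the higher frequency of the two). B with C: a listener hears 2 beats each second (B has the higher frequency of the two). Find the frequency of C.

505.1 Hz

A–B: Beat frequency = 21/10 = 2.1 Hz.
B is above A, so f_B = 505 + 2.1 = 507.1 Hz.
C is below B, so f_C = 507.1 − 2 = 505.1 Hz.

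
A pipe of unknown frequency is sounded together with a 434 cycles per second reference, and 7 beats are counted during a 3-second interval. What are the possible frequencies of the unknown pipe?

Beat frequency = 7/3 = 2.3333 Hz.
|f − 434| = 2.3333, so f = 434 ± 2.3333.

431.6667 Hz or 436.3333 Hz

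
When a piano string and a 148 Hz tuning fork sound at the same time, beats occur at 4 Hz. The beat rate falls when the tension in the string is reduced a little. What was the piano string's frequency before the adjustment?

|f − 148| = 4, so the piano string was at either 144 Hz or 152 Hz.
Lower tension means lower frequency; the adjustment lowers the piano string's frequency.
The beat rate fell, so the adjustment moved the piano string toward 148 Hz — it must have started above the reference.

152 Hz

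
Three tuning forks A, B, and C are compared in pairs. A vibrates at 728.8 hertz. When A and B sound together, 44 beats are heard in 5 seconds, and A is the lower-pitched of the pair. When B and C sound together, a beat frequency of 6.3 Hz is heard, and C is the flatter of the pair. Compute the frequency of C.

A–B: Beat frequency = 44/5 = 8.8 Hz.
B is above A, so f_B = 728.8 + 8.8 = 737.6 Hz.
C is below B, so f_C = 737.6 − 6.3 = 731.3 Hz.

731.3 Hz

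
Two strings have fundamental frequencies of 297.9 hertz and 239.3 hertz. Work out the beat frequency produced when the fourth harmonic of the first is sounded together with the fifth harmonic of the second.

Fourth harmonic of the first: 4·297.9 = 1191.6 Hz.
Fifth harmonic of the second: 5·239.3 = 1196.5 Hz.
f_beat = |1191.6 − 1196.5| = 4.9 Hz.

4.9 Hz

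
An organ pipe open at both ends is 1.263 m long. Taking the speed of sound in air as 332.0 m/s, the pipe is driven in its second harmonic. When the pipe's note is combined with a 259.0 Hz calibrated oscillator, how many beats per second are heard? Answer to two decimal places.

Open pipe: f_n = n·v/(2L) = 2·332.0/(2·1.263) = 262.8662 Hz.
f_beat = |262.8662 − 259.0| = 3.87 Hz.

3.87 Hz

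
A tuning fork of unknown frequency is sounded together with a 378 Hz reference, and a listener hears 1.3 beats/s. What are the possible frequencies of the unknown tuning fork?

376.7 Hz or 379.3 Hz

|f − 378| = 1.3, so f = 378 ± 1.3.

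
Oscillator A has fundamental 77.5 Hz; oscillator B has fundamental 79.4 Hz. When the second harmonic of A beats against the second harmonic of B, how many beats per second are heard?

3.8 Hz

Second harmonic of the first: 2·77.5 = 155.0 Hz.
Second harmonic of the second: 2·79.4 = 158.8 Hz.
f_beat = |155.0 − 158.8| = 3.8 Hz.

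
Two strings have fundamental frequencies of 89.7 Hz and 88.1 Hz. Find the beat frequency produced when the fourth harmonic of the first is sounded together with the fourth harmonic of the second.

Fourth harmonic of the first: 4·89.7 = 358.8 Hz.
Fourth harmonic of the second: 4·88.1 = 352.4 Hz.
f_beat = |358.8 − 352.4| = 6.4 Hz.

6.4 Hz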